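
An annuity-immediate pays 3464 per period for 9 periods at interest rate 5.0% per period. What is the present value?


PV = PMT * (1 - (1+i)^(-n)) / i
= 3464 * (1 - (1+0.05)^(-9)) / 0.05
= 3464 * (1 - 0.644609) / 0.05
= 3464 * 7.107822
= 24621.4943


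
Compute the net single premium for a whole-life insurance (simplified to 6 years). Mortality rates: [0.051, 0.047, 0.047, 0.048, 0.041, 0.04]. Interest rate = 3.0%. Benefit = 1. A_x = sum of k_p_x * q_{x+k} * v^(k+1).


v = 0.970874
Year 0: k_p_x=1.0, q=0.051, term=0.049515
Year 1: k_p_x=0.949, q=0.047, term=0.042043
Year 2: k_p_x=0.904397, q=0.047, term=0.0389
Year 3: k_p_x=0.86189, q=0.048, term=0.036757
Year 4: k_p_x=0.82052, q=0.041, term=0.029019
Year 5: k_p_x=0.786878, q=0.04, term=0.02636
A_x = 0.2226


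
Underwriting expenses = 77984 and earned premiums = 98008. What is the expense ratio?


Expense ratio = expenses / premiums
= 77984 / 98008
= 0.7957


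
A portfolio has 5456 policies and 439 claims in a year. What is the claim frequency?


frequency = claims / policies
= 439 / 5456
= 0.0805


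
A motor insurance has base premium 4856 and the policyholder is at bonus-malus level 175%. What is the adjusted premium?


adjusted = base * BM_level / 100
= 4856 * 175 / 100
= 4856 * 1.75
= 8498.0


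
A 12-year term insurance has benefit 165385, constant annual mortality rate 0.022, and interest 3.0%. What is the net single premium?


NSP = benefit * sum_{k=0}^{n-1} k_p_x * q * v^(k+1)
With constant q=0.022, v=0.970874
Sum = 0.195861
NSP = 165385 * 0.195861
= 32392.4598


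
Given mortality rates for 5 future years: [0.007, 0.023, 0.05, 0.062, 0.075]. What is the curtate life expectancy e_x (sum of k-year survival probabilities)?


e_x = sum_{k=1}^{n} k_p_x
k_p_x values:
  1_p_x = 0.993
  2_p_x = 0.970161
  3_p_x = 0.921653
  4_p_x = 0.86451
  5_p_x = 0.799672
e_x = 4.549


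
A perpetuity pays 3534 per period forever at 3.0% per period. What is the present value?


PV = PMT / i
= 3534 / 0.03
= 117800.0


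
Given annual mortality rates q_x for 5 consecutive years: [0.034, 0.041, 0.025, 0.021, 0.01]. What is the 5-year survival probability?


p_k = 1 - q_k for each year
Survival = product of (1 - q_k)
= 0.966 * 0.959 * 0.975 * 0.979 * 0.99
= 0.8754


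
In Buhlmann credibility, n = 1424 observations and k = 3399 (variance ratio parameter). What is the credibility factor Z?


Z = n / (n + k)
= 1424 / (1424 + 3399)
= 1424 / 4823
= 0.2953


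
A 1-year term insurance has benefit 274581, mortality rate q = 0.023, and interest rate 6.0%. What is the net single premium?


NSP = benefit * q * v
v = 1/(1+i) = 0.943396
NSP = 274581 * 0.023 * 0.943396
= 5957.8896


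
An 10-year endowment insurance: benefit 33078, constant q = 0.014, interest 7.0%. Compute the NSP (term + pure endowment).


Term component = 3079.0068
Pure endowment = 10_p_x * v^10 * benefit = 0.868499 * 0.508349 * 33078 = 14603.9593
NSP = 17682.9661


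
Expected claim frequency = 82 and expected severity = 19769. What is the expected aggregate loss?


E[S] = E[N] * E[X]
= 82 * 19769
= 1.6211e+06


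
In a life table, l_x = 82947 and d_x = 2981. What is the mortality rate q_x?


q_x = d_x / l_x
= 2981 / 82947
= 0.0359


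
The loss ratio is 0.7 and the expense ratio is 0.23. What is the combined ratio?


Combined ratio = loss ratio + expense ratio
= 0.7 + 0.23
= 0.93


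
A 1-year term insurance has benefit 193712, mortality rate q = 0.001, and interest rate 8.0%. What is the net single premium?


NSP = benefit * q * v
v = 1/(1+i) = 0.925926
NSP = 193712 * 0.001 * 0.925926
= 179.363


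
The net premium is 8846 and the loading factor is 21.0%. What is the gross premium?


Gross = net * (1 + loading)
= 8846 * (1 + 0.21)
= 8846 * 1.21
= 10703.66


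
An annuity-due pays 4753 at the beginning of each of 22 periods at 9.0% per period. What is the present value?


PV_due = PMT * (1-(1+i)^(-n))/i * (1+i)
PV_immediate = 44879.8481
PV_due = 44879.8481 * 1.09
= 48919.0345


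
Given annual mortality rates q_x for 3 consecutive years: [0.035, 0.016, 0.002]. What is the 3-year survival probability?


p_k = 1 - q_k for each year
Survival = product of (1 - q_k)
= 0.965 * 0.984 * 0.998
= 0.9477


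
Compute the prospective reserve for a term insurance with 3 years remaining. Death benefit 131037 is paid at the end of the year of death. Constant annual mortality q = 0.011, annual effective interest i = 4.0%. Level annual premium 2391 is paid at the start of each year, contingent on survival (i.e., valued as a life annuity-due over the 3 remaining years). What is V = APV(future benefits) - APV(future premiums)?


v = 1/(1+i) = 0.961538
APV(future benefits) per unit = sum_{k=0}^{2} k_p_x * q * v^(k+1) = 0.0302
APV(future benefits) = 131037 * 0.0302 = 3957.3405
Life annuity-due factor ä_{x:3} = sum_{k=0}^{2} k_p_x * v^k = 2.855289
APV(future premiums) = 2391 * 2.855289 = 6826.9969
V = 3957.3405 - 6826.9969
= -2869.6564


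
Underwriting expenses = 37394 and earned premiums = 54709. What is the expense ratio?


Expense ratio = expenses / premiums
= 37394 / 54709
= 0.6835


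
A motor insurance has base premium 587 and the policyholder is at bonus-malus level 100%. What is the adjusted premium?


adjusted = base * BM_level / 100
= 587 * 100 / 100
= 587 * 1.0
= 587.0


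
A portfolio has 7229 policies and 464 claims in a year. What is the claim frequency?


frequency = claims / policies
= 464 / 7229
= 0.0642


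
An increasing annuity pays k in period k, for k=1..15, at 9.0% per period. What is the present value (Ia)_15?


(Ia)_n = sum_{k=1}^{n} k * v^k, v = 1/(1+i)
v = 0.917431
Sum computed term by term:
(Ia)_15 = 51.8676


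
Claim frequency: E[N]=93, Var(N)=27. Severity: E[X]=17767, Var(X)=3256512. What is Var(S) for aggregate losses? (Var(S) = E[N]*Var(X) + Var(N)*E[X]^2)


Var(S) = E[N]*Var(X) + Var(N)*E[X]^2
= 93*3256512 + 27*17767^2
= 302855616 + 8522989803
= 8.8258e+09


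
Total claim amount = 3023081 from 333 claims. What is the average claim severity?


severity = total / number
= 3023081 / 333
= 9078.3213


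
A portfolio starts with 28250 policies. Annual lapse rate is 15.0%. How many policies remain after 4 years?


remaining = initial * (1 - lapse)^years
= 28250 * (1 - 0.15)^4
= 28250 * 0.522006
= 14746.6766


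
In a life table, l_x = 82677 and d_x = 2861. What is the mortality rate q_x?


q_x = d_x / l_x
= 2861 / 82677
= 0.0346


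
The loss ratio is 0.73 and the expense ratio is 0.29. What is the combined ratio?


Combined ratio = loss ratio + expense ratio
= 0.73 + 0.29
= 1.02


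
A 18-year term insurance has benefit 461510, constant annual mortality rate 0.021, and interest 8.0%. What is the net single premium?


NSP = benefit * sum_{k=0}^{n-1} k_p_x * q * v^(k+1)
With constant q=0.021, v=0.925926
Sum = 0.17241
NSP = 461510 * 0.17241
= 79568.9989


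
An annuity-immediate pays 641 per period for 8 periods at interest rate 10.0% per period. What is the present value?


PV = PMT * (1 - (1+i)^(-n)) / i
= 641 * (1 - (1+0.1)^(-8)) / 0.1
= 641 * (1 - 0.466507) / 0.1
= 641 * 5.334926
= 3419.6877


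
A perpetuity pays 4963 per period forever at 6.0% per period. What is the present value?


PV = PMT / i
= 4963 / 0.06
= 82716.6667


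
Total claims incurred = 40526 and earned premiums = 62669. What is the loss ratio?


Loss ratio = claims / premiums
= 40526 / 62669
= 0.6467


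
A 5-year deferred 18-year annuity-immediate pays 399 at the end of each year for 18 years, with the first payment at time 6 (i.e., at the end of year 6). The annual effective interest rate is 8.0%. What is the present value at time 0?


PV at time 5 of the 18-year annuity-immediate:
a_n = 399 * (1-(1+0.08)^(-18))/0.08 = 3739.383
Discount back 5 years to time 0:
PV = 3739.383 * (1+0.08)^(-5)
= 3739.383 * 0.680583
= 2544.9612


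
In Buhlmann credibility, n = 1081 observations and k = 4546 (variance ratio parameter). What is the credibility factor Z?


Z = n / (n + k)
= 1081 / (1081 + 4546)
= 1081 / 5627
= 0.1921


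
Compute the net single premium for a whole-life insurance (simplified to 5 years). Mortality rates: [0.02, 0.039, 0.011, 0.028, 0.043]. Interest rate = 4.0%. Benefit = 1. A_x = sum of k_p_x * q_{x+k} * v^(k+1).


v = 0.961538
Year 0: k_p_x=1.0, q=0.02, term=0.019231
Year 1: k_p_x=0.98, q=0.039, term=0.035337
Year 2: k_p_x=0.94178, q=0.011, term=0.00921
Year 3: k_p_x=0.93142, q=0.028, term=0.022293
Year 4: k_p_x=0.905341, q=0.043, term=0.031997
A_x = 0.1181


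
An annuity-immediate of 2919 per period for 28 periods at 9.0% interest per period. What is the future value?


FV = PMT * ((1+i)^n - 1) / i
= 2919 * ((1.09)^28 - 1) / 0.09
= 2919 * (11.16714 - 1) / 0.09
= 329754.2252


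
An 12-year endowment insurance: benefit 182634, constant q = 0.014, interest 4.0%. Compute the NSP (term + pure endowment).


Term component = 22378.39
Pure endowment = 12_p_x * v^12 * benefit = 0.844351 * 0.624597 * 182634 = 96317.353
NSP = 118695.743


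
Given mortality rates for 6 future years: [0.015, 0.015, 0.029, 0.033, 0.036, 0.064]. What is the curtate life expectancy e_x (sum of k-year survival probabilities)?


e_x = sum_{k=1}^{n} k_p_x
k_p_x values:
  1_p_x = 0.985
  2_p_x = 0.970225
  3_p_x = 0.942088
  4_p_x = 0.911
  5_p_x = 0.878204
  6_p_x = 0.821999
e_x = 5.5085


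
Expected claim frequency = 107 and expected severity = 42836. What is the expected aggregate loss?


E[S] = E[N] * E[X]
= 107 * 42836
= 4.5835e+06


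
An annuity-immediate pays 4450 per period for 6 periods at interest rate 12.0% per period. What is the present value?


PV = PMT * (1 - (1+i)^(-n)) / i
= 4450 * (1 - (1+0.12)^(-6)) / 0.12
= 4450 * (1 - 0.506631) / 0.12
= 4450 * 4.111407
= 18295.7626


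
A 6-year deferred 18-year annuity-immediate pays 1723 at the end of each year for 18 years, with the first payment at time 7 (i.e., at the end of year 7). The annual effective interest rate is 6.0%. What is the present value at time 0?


PV at time 6 of the 18-year annuity-immediate:
a_n = 1723 * (1-(1+0.06)^(-18))/0.06 = 18655.9608
Discount back 6 years to time 0:
PV = 18655.9608 * (1+0.06)^(-6)
= 18655.9608 * 0.704961
= 13151.7162


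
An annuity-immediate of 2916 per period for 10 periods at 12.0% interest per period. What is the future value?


FV = PMT * ((1+i)^n - 1) / i
= 2916 * ((1.12)^10 - 1) / 0.12
= 2916 * (3.105848 - 1) / 0.12
= 51172.1115


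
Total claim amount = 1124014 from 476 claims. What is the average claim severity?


severity = total / number
= 1124014 / 476
= 2361.3739


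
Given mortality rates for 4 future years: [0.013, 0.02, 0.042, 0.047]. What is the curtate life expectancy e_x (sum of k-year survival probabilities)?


e_x = sum_{k=1}^{n} k_p_x
k_p_x values:
  1_p_x = 0.987
  2_p_x = 0.96726
  3_p_x = 0.926635
  4_p_x = 0.883083
e_x = 3.764


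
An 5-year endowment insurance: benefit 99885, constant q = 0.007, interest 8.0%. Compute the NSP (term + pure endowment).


Term component = 2755.8414
Pure endowment = 5_p_x * v^5 * benefit = 0.965487 * 0.680583 * 99885 = 65633.8287
NSP = 68389.67


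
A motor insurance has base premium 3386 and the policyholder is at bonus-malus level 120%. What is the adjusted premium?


adjusted = base * BM_level / 100
= 3386 * 120 / 100
= 3386 * 1.2
= 4063.2


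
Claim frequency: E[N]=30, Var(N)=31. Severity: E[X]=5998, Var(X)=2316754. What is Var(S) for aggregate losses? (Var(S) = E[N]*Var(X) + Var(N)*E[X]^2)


Var(S) = E[N]*Var(X) + Var(N)*E[X]^2
= 30*2316754 + 31*5998^2
= 69502620 + 1115256124
= 1.1848e+09


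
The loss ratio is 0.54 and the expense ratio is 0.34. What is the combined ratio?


Combined ratio = loss ratio + expense ratio
= 0.54 + 0.34
= 0.88


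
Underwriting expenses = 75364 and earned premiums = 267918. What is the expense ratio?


Expense ratio = expenses / premiums
= 75364 / 267918
= 0.2813


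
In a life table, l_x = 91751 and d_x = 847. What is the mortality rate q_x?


q_x = d_x / l_x
= 847 / 91751
= 0.0092


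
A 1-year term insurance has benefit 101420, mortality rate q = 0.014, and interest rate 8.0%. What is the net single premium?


NSP = benefit * q * v
v = 1/(1+i) = 0.925926
NSP = 101420 * 0.014 * 0.925926
= 1314.7037


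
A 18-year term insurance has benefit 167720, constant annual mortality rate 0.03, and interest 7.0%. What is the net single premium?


NSP = benefit * sum_{k=0}^{n-1} k_p_x * q * v^(k+1)
With constant q=0.03, v=0.934579
Sum = 0.248702
NSP = 167720 * 0.248702
= 41712.2194


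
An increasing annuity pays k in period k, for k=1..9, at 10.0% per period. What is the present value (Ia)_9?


(Ia)_n = sum_{k=1}^{n} k * v^k, v = 1/(1+i)
v = 0.909091
Sum computed term by term:
(Ia)_9 = 25.1805


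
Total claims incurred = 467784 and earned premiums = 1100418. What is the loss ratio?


Loss ratio = claims / premiums
= 467784 / 1100418
= 0.4251


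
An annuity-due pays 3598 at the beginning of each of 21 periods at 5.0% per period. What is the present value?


PV_due = PMT * (1-(1+i)^(-n))/i * (1+i)
PV_immediate = 46130.5074
PV_due = 46130.5074 * 1.05
= 48437.0328


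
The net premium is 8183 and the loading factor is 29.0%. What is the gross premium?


Gross = net * (1 + loading)
= 8183 * (1 + 0.29)
= 8183 * 1.29
= 10556.07


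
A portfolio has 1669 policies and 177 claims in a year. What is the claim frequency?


frequency = claims / policies
= 177 / 1669
= 0.1061


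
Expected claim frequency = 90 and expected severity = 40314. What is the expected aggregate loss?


E[S] = E[N] * E[X]
= 90 * 40314
= 3.6283e+06


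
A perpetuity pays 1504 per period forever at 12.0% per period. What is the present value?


PV = PMT / i
= 1504 / 0.12
= 12533.3333


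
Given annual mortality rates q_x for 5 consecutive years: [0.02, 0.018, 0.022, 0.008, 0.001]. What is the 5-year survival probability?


p_k = 1 - q_k for each year
Survival = product of (1 - q_k)
= 0.98 * 0.982 * 0.978 * 0.992 * 0.999
= 0.9327


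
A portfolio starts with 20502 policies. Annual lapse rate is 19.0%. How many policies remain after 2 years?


remaining = initial * (1 - lapse)^years
= 20502 * (1 - 0.19)^2
= 20502 * 0.6561
= 13451.3622


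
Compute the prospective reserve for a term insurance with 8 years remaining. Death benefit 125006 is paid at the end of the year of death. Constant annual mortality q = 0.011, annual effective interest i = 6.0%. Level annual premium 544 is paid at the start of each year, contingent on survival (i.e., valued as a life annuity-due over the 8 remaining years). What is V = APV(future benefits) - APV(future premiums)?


v = 1/(1+i) = 0.943396
APV(future benefits) per unit = sum_{k=0}^{7} k_p_x * q * v^(k+1) = 0.065957
APV(future benefits) = 125006 * 0.065957 = 8244.9804
Life annuity-due factor ä_{x:8} = sum_{k=0}^{7} k_p_x * v^k = 6.355825
APV(future premiums) = 544 * 6.355825 = 3457.5689
V = 8244.9804 - 3457.5689
= 4787.4115


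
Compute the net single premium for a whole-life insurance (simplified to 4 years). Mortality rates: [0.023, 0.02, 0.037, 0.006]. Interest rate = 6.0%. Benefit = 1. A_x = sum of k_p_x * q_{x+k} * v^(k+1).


v = 0.943396
Year 0: k_p_x=1.0, q=0.023, term=0.021698
Year 1: k_p_x=0.977, q=0.02, term=0.017391
Year 2: k_p_x=0.95746, q=0.037, term=0.029744
Year 3: k_p_x=0.922034, q=0.006, term=0.004382
A_x = 0.0732


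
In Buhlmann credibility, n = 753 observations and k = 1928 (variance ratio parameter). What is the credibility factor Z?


Z = n / (n + k)
= 753 / (753 + 1928)
= 753 / 2681
= 0.2809


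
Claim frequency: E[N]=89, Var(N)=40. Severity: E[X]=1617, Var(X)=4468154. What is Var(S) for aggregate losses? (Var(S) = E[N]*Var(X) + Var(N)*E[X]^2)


Var(S) = E[N]*Var(X) + Var(N)*E[X]^2
= 89*4468154 + 40*1617^2
= 397665706 + 104587560
= 5.0225e+08


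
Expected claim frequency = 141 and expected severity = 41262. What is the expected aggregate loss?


E[S] = E[N] * E[X]
= 141 * 41262
= 5.8179e+06


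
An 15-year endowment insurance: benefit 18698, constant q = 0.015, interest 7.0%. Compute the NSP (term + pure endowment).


Term component = 2346.2929
Pure endowment = 15_p_x * v^15 * benefit = 0.797156 * 0.362446 * 18698 = 5402.3404
NSP = 7748.6333


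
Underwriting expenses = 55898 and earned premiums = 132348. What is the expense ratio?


Expense ratio = expenses / premiums
= 55898 / 132348
= 0.4224


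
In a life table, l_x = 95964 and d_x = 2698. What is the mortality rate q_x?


q_x = d_x / l_x
= 2698 / 95964
= 0.0281


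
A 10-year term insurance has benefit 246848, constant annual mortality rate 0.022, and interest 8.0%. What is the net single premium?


NSP = benefit * sum_{k=0}^{n-1} k_p_x * q * v^(k+1)
With constant q=0.022, v=0.925926
Sum = 0.135708
NSP = 246848 * 0.135708
= 33499.1815


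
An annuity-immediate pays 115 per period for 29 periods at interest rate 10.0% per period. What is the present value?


PV = PMT * (1 - (1+i)^(-n)) / i
= 115 * (1 - (1+0.1)^(-29)) / 0.1
= 115 * (1 - 0.063039) / 0.1
= 115 * 9.369606
= 1077.5047


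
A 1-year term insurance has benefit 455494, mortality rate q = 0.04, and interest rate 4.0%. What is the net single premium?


NSP = benefit * q * v
v = 1/(1+i) = 0.961538
NSP = 455494 * 0.04 * 0.961538
= 17519.0


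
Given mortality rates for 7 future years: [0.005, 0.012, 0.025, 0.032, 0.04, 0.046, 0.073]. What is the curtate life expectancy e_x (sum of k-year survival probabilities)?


e_x = sum_{k=1}^{n} k_p_x
k_p_x values:
  1_p_x = 0.995
  2_p_x = 0.98306
  3_p_x = 0.958483
  4_p_x = 0.927812
  5_p_x = 0.8907
  6_p_x = 0.849727
  7_p_x = 0.787697
e_x = 6.3925


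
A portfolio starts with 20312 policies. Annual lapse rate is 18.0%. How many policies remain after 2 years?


remaining = initial * (1 - lapse)^years
= 20312 * (1 - 0.18)^2
= 20312 * 0.6724
= 13657.7888


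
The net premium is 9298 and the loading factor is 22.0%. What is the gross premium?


Gross = net * (1 + loading)
= 9298 * (1 + 0.22)
= 9298 * 1.22
= 11343.56


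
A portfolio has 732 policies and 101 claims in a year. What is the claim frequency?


frequency = claims / policies
= 101 / 732
= 0.138


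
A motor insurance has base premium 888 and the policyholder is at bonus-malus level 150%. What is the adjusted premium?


adjusted = base * BM_level / 100
= 888 * 150 / 100
= 888 * 1.5
= 1332.0


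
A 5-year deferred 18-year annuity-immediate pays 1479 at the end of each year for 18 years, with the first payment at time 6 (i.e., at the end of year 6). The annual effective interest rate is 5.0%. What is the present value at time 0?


PV at time 5 of the 18-year annuity-immediate:
a_n = 1479 * (1-(1+0.05)^(-18))/0.05 = 17288.899
Discount back 5 years to time 0:
PV = 17288.899 * (1+0.05)^(-5)
= 17288.899 * 0.783526
= 13546.3048


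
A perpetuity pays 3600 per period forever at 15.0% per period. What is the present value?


PV = PMT / i
= 3600 / 0.15
= 24000.0


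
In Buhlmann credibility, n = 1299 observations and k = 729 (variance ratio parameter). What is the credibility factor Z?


Z = n / (n + k)
= 1299 / (1299 + 729)
= 1299 / 2028
= 0.6405


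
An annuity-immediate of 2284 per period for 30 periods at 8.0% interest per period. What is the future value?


FV = PMT * ((1+i)^n - 1) / i
= 2284 * ((1.08)^30 - 1) / 0.08
= 2284 * (10.062657 - 1) / 0.08
= 258738.8542


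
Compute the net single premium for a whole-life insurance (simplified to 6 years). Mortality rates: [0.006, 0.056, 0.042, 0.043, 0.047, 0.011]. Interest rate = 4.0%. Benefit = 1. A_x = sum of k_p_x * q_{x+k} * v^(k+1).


v = 0.961538
Year 0: k_p_x=1.0, q=0.006, term=0.005769
Year 1: k_p_x=0.994, q=0.056, term=0.051464
Year 2: k_p_x=0.938336, q=0.042, term=0.035035
Year 3: k_p_x=0.898926, q=0.043, term=0.033041
Year 4: k_p_x=0.860272, q=0.047, term=0.033233
Year 5: k_p_x=0.819839, q=0.011, term=0.007127
A_x = 0.1657


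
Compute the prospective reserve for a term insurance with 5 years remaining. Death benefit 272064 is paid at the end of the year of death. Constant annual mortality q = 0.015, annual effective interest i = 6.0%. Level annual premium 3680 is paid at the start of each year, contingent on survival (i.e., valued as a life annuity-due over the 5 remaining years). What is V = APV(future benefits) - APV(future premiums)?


v = 1/(1+i) = 0.943396
APV(future benefits) per unit = sum_{k=0}^{4} k_p_x * q * v^(k+1) = 0.061426
APV(future benefits) = 272064 * 0.061426 = 16711.7973
Life annuity-due factor ä_{x:5} = sum_{k=0}^{4} k_p_x * v^k = 4.340769
APV(future premiums) = 3680 * 4.340769 = 15974.0304
V = 16711.7973 - 15974.0304
= 737.7669


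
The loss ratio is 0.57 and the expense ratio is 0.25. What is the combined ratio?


Combined ratio = loss ratio + expense ratio
= 0.57 + 0.25
= 0.82


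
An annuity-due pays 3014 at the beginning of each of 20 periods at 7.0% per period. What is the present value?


PV_due = PMT * (1-(1+i)^(-n))/i * (1+i)
PV_immediate = 31930.3589
PV_due = 31930.3589 * 1.07
= 34165.4841


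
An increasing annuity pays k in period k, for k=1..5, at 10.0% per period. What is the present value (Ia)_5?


(Ia)_n = sum_{k=1}^{n} k * v^k, v = 1/(1+i)
v = 0.909091
Sum computed term by term:
(Ia)_5 = 10.6526


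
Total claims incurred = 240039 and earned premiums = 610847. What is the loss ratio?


Loss ratio = claims / premiums
= 240039 / 610847
= 0.393


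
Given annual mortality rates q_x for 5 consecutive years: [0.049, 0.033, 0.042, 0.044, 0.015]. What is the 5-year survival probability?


p_k = 1 - q_k for each year
Survival = product of (1 - q_k)
= 0.951 * 0.967 * 0.958 * 0.956 * 0.985
= 0.8296


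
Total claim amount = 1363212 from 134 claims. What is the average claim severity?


severity = total / number
= 1363212 / 134
= 10173.2239


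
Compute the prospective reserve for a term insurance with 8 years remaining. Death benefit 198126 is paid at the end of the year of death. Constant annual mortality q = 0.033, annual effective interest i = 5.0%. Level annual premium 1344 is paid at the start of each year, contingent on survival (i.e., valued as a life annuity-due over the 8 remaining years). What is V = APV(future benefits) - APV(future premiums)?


v = 1/(1+i) = 0.952381
APV(future benefits) per unit = sum_{k=0}^{7} k_p_x * q * v^(k+1) = 0.191843
APV(future benefits) = 198126 * 0.191843 = 38009.1826
Life annuity-due factor ä_{x:8} = sum_{k=0}^{7} k_p_x * v^k = 6.104111
APV(future premiums) = 1344 * 6.104111 = 8203.9251
V = 38009.1826 - 8203.9251
= 29805.2575


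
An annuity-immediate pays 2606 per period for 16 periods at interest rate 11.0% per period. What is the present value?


PV = PMT * (1 - (1+i)^(-n)) / i
= 2606 * (1 - (1+0.11)^(-16)) / 0.11
= 2606 * (1 - 0.188292) / 0.11
= 2606 * 7.379162
= 19230.0956


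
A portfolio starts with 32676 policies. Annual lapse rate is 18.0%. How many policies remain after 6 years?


remaining = initial * (1 - lapse)^years
= 32676 * (1 - 0.18)^6
= 32676 * 0.304007
= 9933.722


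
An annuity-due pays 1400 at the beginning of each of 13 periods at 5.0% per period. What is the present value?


PV_due = PMT * (1-(1+i)^(-n))/i * (1+i)
PV_immediate = 13151.0022
PV_due = 13151.0022 * 1.05
= 13808.5523


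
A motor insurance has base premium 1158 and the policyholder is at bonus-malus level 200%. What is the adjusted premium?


adjusted = base * BM_level / 100
= 1158 * 200 / 100
= 1158 * 2.0
= 2316.0


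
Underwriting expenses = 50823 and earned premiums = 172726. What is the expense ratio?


Expense ratio = expenses / premiums
= 50823 / 172726
= 0.2942


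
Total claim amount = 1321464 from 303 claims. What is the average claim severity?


severity = total / number
= 1321464 / 303
= 4361.2673


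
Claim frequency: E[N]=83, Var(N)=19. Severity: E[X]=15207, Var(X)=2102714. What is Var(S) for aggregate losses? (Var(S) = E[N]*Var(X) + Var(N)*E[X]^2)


Var(S) = E[N]*Var(X) + Var(N)*E[X]^2
= 83*2102714 + 19*15207^2
= 174525262 + 4393804131
= 4.5683e+09


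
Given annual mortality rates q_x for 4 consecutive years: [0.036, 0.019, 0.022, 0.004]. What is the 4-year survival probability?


p_k = 1 - q_k for each year
Survival = product of (1 - q_k)
= 0.964 * 0.981 * 0.978 * 0.996
= 0.9212


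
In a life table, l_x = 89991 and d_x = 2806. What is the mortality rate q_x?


q_x = d_x / l_x
= 2806 / 89991
= 0.0312


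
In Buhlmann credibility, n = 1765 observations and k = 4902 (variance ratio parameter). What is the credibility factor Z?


Z = n / (n + k)
= 1765 / (1765 + 4902)
= 1765 / 6667
= 0.2647


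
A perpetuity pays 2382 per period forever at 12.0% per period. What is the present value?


PV = PMT / i
= 2382 / 0.12
= 19850.0


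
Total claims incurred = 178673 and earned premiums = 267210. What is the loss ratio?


Loss ratio = claims / premiums
= 178673 / 267210
= 0.6687


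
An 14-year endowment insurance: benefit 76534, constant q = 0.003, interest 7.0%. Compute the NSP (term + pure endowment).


Term component = 1975.7008
Pure endowment = 14_p_x * v^14 * benefit = 0.958809 * 0.387817 * 76534 = 28458.6137
NSP = 30434.3145


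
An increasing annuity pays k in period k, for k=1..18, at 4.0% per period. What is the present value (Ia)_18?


(Ia)_n = sum_{k=1}^{n} k * v^k, v = 1/(1+i)
v = 0.961538
Sum computed term by term:
(Ia)_18 = 107.0091


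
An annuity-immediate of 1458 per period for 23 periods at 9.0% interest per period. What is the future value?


FV = PMT * ((1+i)^n - 1) / i
= 1458 * ((1.09)^23 - 1) / 0.09
= 1458 * (7.257874 - 1) / 0.09
= 101377.5664


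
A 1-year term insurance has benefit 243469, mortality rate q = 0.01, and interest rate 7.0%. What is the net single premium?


NSP = benefit * q * v
v = 1/(1+i) = 0.934579
NSP = 243469 * 0.01 * 0.934579
= 2275.4112


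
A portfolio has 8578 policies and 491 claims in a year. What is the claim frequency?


frequency = claims / policies
= 491 / 8578
= 0.0572


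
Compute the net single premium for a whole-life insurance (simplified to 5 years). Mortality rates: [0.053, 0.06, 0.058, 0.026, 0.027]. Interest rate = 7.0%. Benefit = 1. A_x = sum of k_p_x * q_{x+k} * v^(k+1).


v = 0.934579
Year 0: k_p_x=1.0, q=0.053, term=0.049533
Year 1: k_p_x=0.947, q=0.06, term=0.049629
Year 2: k_p_x=0.89018, q=0.058, term=0.042146
Year 3: k_p_x=0.83855, q=0.026, term=0.016633
Year 4: k_p_x=0.816747, q=0.027, term=0.015723
A_x = 0.1737


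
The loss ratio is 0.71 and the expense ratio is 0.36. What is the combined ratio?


Combined ratio = loss ratio + expense ratio
= 0.71 + 0.36
= 1.07


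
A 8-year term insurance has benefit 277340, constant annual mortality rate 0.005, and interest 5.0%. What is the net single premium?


NSP = benefit * sum_{k=0}^{n-1} k_p_x * q * v^(k+1)
With constant q=0.005, v=0.952381
Sum = 0.031797
NSP = 277340 * 0.031797
= 8818.5329


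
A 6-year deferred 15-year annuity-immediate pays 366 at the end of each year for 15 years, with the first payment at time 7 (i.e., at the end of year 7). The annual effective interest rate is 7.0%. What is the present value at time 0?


PV at time 6 of the 15-year annuity-immediate:
a_n = 366 * (1-(1+0.07)^(-15))/0.07 = 3333.4965
Discount back 6 years to time 0:
PV = 3333.4965 * (1+0.07)^(-6)
= 3333.4965 * 0.666342
= 2221.2495


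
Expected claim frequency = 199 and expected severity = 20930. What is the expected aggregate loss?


E[S] = E[N] * E[X]
= 199 * 20930
= 4.1651e+06


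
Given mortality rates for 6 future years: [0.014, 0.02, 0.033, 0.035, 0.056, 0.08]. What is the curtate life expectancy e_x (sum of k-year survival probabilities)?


e_x = sum_{k=1}^{n} k_p_x
k_p_x values:
  1_p_x = 0.986
  2_p_x = 0.96628
  3_p_x = 0.934393
  4_p_x = 0.901689
  5_p_x = 0.851194
  6_p_x = 0.783099
e_x = 5.4227


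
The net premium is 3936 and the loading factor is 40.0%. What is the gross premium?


Gross = net * (1 + loading)
= 3936 * (1 + 0.4)
= 3936 * 1.4
= 5510.4


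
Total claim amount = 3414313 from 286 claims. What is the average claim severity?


severity = total / number
= 3414313 / 286
= 11938.1573


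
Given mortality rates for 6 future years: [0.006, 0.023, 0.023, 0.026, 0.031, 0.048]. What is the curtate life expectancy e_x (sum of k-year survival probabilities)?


e_x = sum_{k=1}^{n} k_p_x
k_p_x values:
  1_p_x = 0.994
  2_p_x = 0.971138
  3_p_x = 0.948802
  4_p_x = 0.924133
  5_p_x = 0.895485
  6_p_x = 0.852502
e_x = 5.5861


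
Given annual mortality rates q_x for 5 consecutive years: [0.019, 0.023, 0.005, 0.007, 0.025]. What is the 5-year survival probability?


p_k = 1 - q_k for each year
Survival = product of (1 - q_k)
= 0.981 * 0.977 * 0.995 * 0.993 * 0.975
= 0.9233


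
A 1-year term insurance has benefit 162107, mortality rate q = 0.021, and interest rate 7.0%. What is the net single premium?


NSP = benefit * q * v
v = 1/(1+i) = 0.934579
NSP = 162107 * 0.021 * 0.934579
= 3181.5393


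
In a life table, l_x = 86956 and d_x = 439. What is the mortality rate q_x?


q_x = d_x / l_x
= 439 / 86956
= 0.005


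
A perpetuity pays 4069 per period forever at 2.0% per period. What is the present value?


PV = PMT / i
= 4069 / 0.02
= 203450.0


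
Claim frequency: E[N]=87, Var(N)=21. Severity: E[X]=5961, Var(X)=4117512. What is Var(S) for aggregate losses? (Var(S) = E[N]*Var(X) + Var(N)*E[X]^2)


Var(S) = E[N]*Var(X) + Var(N)*E[X]^2
= 87*4117512 + 21*5961^2
= 358223544 + 746203941
= 1.1044e+09


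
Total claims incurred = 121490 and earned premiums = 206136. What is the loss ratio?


Loss ratio = claims / premiums
= 121490 / 206136
= 0.5894


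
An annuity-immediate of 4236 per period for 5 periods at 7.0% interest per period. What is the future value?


FV = PMT * ((1+i)^n - 1) / i
= 4236 * ((1.07)^5 - 1) / 0.07
= 4236 * (1.402552 - 1) / 0.07
= 24360.1304


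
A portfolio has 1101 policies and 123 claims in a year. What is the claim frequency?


frequency = claims / policies
= 123 / 1101
= 0.1117


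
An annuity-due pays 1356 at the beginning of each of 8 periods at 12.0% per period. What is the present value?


PV_due = PMT * (1-(1+i)^(-n))/i * (1+i)
PV_immediate = 6736.1195
PV_due = 6736.1195 * 1.12
= 7544.4539


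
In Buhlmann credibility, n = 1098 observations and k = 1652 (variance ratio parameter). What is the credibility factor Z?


Z = n / (n + k)
= 1098 / (1098 + 1652)
= 1098 / 2750
= 0.3993


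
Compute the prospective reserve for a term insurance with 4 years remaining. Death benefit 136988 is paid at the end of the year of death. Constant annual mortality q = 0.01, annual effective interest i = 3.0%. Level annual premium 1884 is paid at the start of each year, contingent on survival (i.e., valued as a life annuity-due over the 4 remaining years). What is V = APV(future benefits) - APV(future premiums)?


v = 1/(1+i) = 0.970874
APV(future benefits) per unit = sum_{k=0}^{3} k_p_x * q * v^(k+1) = 0.036631
APV(future benefits) = 136988 * 0.036631 = 5017.9693
Life annuity-due factor ä_{x:4} = sum_{k=0}^{3} k_p_x * v^k = 3.772964
APV(future premiums) = 1884 * 3.772964 = 7108.2648
V = 5017.9693 - 7108.2648
= -2090.2955


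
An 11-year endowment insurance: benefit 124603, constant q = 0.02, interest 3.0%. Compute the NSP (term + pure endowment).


Term component = 21009.7921
Pure endowment = 11_p_x * v^11 * benefit = 0.800731 * 0.722421 * 124603 = 72078.5198
NSP = 93088.3119


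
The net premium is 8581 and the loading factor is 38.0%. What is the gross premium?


Gross = net * (1 + loading)
= 8581 * (1 + 0.38)
= 8581 * 1.38
= 11841.78


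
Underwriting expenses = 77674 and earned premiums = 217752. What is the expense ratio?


Expense ratio = expenses / premiums
= 77674 / 217752
= 0.3567


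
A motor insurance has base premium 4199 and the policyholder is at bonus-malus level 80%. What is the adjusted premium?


adjusted = base * BM_level / 100
= 4199 * 80 / 100
= 4199 * 0.8
= 3359.2


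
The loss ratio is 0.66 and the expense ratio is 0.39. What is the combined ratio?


Combined ratio = loss ratio + expense ratio
= 0.66 + 0.39
= 1.05


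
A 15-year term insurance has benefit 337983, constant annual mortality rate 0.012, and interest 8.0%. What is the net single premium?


NSP = benefit * sum_{k=0}^{n-1} k_p_x * q * v^(k+1)
With constant q=0.012, v=0.925926
Sum = 0.096127
NSP = 337983 * 0.096127
= 32489.3291


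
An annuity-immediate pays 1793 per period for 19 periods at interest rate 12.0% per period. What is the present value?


PV = PMT * (1 - (1+i)^(-n)) / i
= 1793 * (1 - (1+0.12)^(-19)) / 0.12
= 1793 * (1 - 0.116107) / 0.12
= 1793 * 7.365777
= 13206.8379


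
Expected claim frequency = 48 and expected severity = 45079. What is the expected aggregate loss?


E[S] = E[N] * E[X]
= 48 * 45079
= 2.1638e+06


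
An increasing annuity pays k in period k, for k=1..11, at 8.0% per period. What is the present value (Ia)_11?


(Ia)_n = sum_{k=1}^{n} k * v^k, v = 1/(1+i)
v = 0.925926
Sum computed term by term:
(Ia)_11 = 37.4046


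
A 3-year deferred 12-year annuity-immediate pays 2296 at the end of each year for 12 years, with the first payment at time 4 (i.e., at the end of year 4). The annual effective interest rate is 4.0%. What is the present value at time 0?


PV at time 3 of the 12-year annuity-immediate:
a_n = 2296 * (1-(1+0.04)^(-12))/0.04 = 21548.1294
Discount back 3 years to time 0:
PV = 21548.1294 * (1+0.04)^(-3)
= 21548.1294 * 0.888996
= 19156.2085


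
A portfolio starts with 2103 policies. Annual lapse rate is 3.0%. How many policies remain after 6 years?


remaining = initial * (1 - lapse)^years
= 2103 * (1 - 0.03)^6
= 2103 * 0.832972
= 1751.7401


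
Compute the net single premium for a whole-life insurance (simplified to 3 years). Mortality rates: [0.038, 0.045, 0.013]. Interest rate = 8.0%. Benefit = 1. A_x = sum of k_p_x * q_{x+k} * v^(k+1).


v = 0.925926
Year 0: k_p_x=1.0, q=0.038, term=0.035185
Year 1: k_p_x=0.962, q=0.045, term=0.037114
Year 2: k_p_x=0.91871, q=0.013, term=0.009481
A_x = 0.0818


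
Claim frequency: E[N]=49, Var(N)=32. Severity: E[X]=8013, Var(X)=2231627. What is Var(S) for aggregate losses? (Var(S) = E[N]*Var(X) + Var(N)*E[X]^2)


Var(S) = E[N]*Var(X) + Var(N)*E[X]^2
= 49*2231627 + 32*8013^2
= 109349723 + 2054661408
= 2.1640e+09


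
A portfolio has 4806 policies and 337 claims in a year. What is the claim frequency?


frequency = claims / policies
= 337 / 4806
= 0.0701


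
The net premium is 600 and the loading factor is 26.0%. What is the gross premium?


Gross = net * (1 + loading)
= 600 * (1 + 0.26)
= 600 * 1.26
= 756.0


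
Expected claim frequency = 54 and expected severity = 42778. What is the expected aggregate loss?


E[S] = E[N] * E[X]
= 54 * 42778
= 2.3100e+06


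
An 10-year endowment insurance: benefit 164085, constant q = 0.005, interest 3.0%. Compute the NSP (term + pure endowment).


Term component = 6851.3631
Pure endowment = 10_p_x * v^10 * benefit = 0.95111 * 0.744094 * 164085 = 116125.4585
NSP = 122976.8216


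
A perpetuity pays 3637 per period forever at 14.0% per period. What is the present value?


PV = PMT / i
= 3637 / 0.14
= 25978.5714


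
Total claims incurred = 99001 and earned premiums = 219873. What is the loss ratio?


Loss ratio = claims / premiums
= 99001 / 219873
= 0.4503


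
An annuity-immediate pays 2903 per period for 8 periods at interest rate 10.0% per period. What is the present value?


PV = PMT * (1 - (1+i)^(-n)) / i
= 2903 * (1 - (1+0.1)^(-8)) / 0.1
= 2903 * (1 - 0.466507) / 0.1
= 2903 * 5.334926
= 15487.2908


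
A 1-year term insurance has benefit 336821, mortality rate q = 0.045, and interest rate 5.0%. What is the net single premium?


NSP = benefit * q * v
v = 1/(1+i) = 0.952381
NSP = 336821 * 0.045 * 0.952381
= 14435.1857


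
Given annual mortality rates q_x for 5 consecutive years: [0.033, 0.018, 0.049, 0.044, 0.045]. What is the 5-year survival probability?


p_k = 1 - q_k for each year
Survival = product of (1 - q_k)
= 0.967 * 0.982 * 0.951 * 0.956 * 0.955
= 0.8245


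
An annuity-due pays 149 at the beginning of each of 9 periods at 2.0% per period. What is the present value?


PV_due = PMT * (1-(1+i)^(-n))/i * (1+i)
PV_immediate = 1216.1733
PV_due = 1216.1733 * 1.02
= 1240.4967


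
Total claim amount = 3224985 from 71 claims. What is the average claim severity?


severity = total / number
= 3224985 / 71
= 45422.3239


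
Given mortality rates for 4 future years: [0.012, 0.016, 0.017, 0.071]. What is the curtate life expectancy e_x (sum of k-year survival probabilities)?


e_x = sum_{k=1}^{n} k_p_x
k_p_x values:
  1_p_x = 0.988
  2_p_x = 0.972192
  3_p_x = 0.955665
  4_p_x = 0.887813
e_x = 3.8037


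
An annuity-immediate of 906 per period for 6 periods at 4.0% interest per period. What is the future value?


FV = PMT * ((1+i)^n - 1) / i
= 906 * ((1.04)^6 - 1) / 0.04
= 906 * (1.265319 - 1) / 0.04
= 6009.4758


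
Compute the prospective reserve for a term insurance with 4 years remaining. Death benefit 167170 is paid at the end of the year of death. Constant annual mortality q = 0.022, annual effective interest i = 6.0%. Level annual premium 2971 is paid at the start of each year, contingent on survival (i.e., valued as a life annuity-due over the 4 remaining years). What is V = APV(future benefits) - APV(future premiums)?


v = 1/(1+i) = 0.943396
APV(future benefits) per unit = sum_{k=0}^{3} k_p_x * q * v^(k+1) = 0.073873
APV(future benefits) = 167170 * 0.073873 = 12349.3078
Life annuity-due factor ä_{x:4} = sum_{k=0}^{3} k_p_x * v^k = 3.559323
APV(future premiums) = 2971 * 3.559323 = 10574.75
V = 12349.3078 - 10574.75
= 1774.5578


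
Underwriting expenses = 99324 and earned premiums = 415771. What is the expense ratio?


Expense ratio = expenses / premiums
= 99324 / 415771
= 0.2389


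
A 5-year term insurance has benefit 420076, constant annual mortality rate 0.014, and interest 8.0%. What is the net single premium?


NSP = benefit * sum_{k=0}^{n-1} k_p_x * q * v^(k+1)
With constant q=0.014, v=0.925926
Sum = 0.054472
NSP = 420076 * 0.054472
= 22882.4835


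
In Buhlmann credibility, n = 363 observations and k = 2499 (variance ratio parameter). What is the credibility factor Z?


Z = n / (n + k)
= 363 / (363 + 2499)
= 363 / 2862
= 0.1268


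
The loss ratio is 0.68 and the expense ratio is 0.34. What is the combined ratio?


Combined ratio = loss ratio + expense ratio
= 0.68 + 0.34
= 1.02


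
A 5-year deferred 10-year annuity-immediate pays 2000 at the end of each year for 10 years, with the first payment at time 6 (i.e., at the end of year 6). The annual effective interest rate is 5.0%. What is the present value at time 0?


PV at time 5 of the 10-year annuity-immediate:
a_n = 2000 * (1-(1+0.05)^(-10))/0.05 = 15443.4699
Discount back 5 years to time 0:
PV = 15443.4699 * (1+0.05)^(-5)
= 15443.4699 * 0.783526
= 12100.3627


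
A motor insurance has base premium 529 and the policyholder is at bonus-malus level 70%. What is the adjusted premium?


adjusted = base * BM_level / 100
= 529 * 70 / 100
= 529 * 0.7
= 370.3


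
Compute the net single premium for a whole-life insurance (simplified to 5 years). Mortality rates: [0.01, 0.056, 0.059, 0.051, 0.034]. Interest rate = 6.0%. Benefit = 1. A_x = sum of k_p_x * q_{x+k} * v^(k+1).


v = 0.943396
Year 0: k_p_x=1.0, q=0.01, term=0.009434
Year 1: k_p_x=0.99, q=0.056, term=0.049341
Year 2: k_p_x=0.93456, q=0.059, term=0.046296
Year 3: k_p_x=0.879421, q=0.051, term=0.035526
Year 4: k_p_x=0.83457, q=0.034, term=0.021204
A_x = 0.1618
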